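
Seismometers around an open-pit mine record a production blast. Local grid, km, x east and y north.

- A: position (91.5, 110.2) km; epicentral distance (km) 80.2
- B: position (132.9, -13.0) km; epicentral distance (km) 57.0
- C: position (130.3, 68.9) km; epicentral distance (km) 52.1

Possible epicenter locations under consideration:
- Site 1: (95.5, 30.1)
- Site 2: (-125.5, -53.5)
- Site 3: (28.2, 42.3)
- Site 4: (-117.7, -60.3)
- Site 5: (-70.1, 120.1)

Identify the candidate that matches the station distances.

For each candidate, compare |candidate − station| to the reported distance:
Site 1: residuals A 0.0, B 0.1, C 0.0 → max 0.1 km
Site 2: residuals A 191.6, B 204.6, C 231.5 → max 231.5 km
Site 3: residuals A 12.6, B 61.4, C 53.4 → max 61.4 km
Site 4: residuals A 189.7, B 198.0, C 227.5 → max 227.5 km
Site 5: residuals A 81.7, B 185.7, C 154.7 → max 185.7 km
Only Site 1 has all residuals ≈ 0.

Site 1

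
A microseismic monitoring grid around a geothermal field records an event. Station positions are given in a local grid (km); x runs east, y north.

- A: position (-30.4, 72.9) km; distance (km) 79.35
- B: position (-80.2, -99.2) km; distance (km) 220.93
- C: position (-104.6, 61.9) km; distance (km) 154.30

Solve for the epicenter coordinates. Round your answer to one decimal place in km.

(48.6, 80.3)

Circle about each station: (x + 30.4)² + (y − 72.9)² = 79.35²; (x + 80.2)² + (y + 99.2)² = 220.93²; (x + 104.6)² + (y − 61.9)² = 154.30².
Subtracting pairs of circle equations eliminates x²+y² and gives linear equations (the radical axes):
-99.6 x − 344.2 y = -32479.53
-148.4 x − 22.0 y = -8977.87
Solving the 2×2 system: x ≈ 48.6, y ≈ 80.3 km.
Check against A (with the unrounded x, y): √((x + 30.4)²+(y − 72.9)²) = 79.34 ≈ 79.35 km. ✓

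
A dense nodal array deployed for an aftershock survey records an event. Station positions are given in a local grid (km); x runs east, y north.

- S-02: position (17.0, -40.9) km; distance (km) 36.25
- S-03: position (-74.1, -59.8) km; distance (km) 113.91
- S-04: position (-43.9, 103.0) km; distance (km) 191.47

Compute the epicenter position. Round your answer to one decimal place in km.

x ≈ 39.4 km, y ≈ -69.4 km

Circle about each station: (x − 17.0)² + (y + 40.9)² = 36.25²; (x + 74.1)² + (y + 59.8)² = 113.91²; (x + 43.9)² + (y − 103.0)² = 191.47².
Subtracting the S-02 equation from the S-03 and S-04 equations removes the quadratic terms:
-182.2 x − 37.8 y = -4556.39
-121.8 x + 287.8 y = -24772.30
Solving the 2×2 system: x ≈ 39.4, y ≈ -69.4 km.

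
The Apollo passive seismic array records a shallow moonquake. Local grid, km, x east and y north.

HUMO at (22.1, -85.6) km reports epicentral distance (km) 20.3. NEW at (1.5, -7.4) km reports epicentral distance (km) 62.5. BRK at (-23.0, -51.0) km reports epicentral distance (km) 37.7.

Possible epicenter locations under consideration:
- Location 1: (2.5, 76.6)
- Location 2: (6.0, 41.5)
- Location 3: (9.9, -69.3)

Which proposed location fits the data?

For each candidate, compare |candidate − station| to the reported distance:
Location 1: residuals HUMO 143.1, NEW 21.5, BRK 92.4 → max 143.1 km
Location 2: residuals HUMO 107.8, NEW 13.4, BRK 59.2 → max 107.8 km
Location 3: residuals HUMO 0.1, NEW 0.0, BRK 0.1 → max 0.1 km
Only Location 3 has all residuals ≈ 0.

Location 3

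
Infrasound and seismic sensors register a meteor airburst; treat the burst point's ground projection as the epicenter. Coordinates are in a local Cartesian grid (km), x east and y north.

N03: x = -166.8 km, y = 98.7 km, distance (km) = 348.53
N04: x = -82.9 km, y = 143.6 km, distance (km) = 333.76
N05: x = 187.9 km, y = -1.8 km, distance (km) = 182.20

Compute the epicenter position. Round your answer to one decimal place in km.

79.3 km east, -148.1 km north

Circle about each station: (x + 166.8)² + (y − 98.7)² = 348.53²; (x + 82.9)² + (y − 143.6)² = 333.76²; (x − 187.9)² + (y + 1.8)² = 182.20².
Subtracting pairs of circle equations eliminates x²+y² and gives linear equations (the radical axes):
167.8 x + 89.8 y = 6.86
709.4 x − 201.0 y = 86022.04
Solving the 2×2 system: x ≈ 79.3, y ≈ -148.1 km.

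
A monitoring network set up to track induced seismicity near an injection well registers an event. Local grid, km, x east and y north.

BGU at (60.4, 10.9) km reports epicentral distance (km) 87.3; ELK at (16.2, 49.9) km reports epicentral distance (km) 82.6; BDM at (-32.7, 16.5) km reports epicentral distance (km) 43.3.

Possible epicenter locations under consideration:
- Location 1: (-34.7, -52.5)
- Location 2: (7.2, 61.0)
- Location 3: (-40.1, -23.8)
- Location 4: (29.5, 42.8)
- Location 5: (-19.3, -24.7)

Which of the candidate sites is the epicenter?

For each candidate, compare |candidate − station| to the reported distance:
Location 1: residuals BGU 27.0, ELK 31.8, BDM 25.7 → max 31.8 km
Location 2: residuals BGU 14.2, ELK 68.3, BDM 16.5 → max 68.3 km
Location 3: residuals BGU 19.0, ELK 10.1, BDM 2.3 → max 19.0 km
Location 4: residuals BGU 42.9, ELK 67.5, BDM 24.2 → max 67.5 km
Location 5: residuals BGU 0.0, ELK 0.0, BDM 0.0 → max 0.0 km
Only Location 5 has all residuals ≈ 0.

Location 5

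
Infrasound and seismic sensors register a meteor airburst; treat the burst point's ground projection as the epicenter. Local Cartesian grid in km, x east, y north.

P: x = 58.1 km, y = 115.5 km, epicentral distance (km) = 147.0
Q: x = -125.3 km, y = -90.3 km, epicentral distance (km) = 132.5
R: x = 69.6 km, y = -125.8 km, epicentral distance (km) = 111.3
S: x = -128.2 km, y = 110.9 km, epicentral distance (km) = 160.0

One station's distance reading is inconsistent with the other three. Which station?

Solve using three stations at a time. Using P, Q, S (subtract circle equations pairwise → linear system) gives (x, y) ≈ (-21.3, -8.2).
Distances from that point to each station vs reported:
  P: calculated 147.0 vs reported 147.0 → residual 0.0 km
  Q: calculated 132.5 vs reported 132.5 → residual 0.0 km
  R: calculated 148.7 vs reported 111.3 → residual 37.4 km
  S: calculated 160.0 vs reported 160.0 → residual 0.0 km
P, Q, S are mutually consistent (residuals ≈ 0); R is off by 37.4 km.

R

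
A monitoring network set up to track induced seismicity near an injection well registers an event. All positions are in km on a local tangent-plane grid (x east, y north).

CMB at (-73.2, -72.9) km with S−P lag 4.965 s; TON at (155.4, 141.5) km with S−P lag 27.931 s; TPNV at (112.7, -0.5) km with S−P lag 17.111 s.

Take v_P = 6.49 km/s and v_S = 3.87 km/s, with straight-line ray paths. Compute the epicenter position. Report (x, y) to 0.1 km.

x ≈ -48.2 km, y ≈ -32.4 km

Distance from S−P lag: d = Δt · v_P v_S / (v_P − v_S) = Δt · (6.49·3.87)/(6.49−3.87) ≈ 9.5864·Δt.
So d_CMB = 47.60, d_TON = 267.76, d_TPNV = 164.03 km.
Circle about each station: (x + 73.2)² + (y + 72.9)² = 47.60²; (x − 155.4)² + (y − 141.5)² = 267.76²; (x − 112.7)² + (y + 0.5)² = 164.03².
Subtracting the CMB equation from the TON and TPNV equations removes the quadratic terms:
457.2 x + 428.8 y = -35930.90
371.8 x + 144.8 y = -22611.19
Solving the 2×2 system: x ≈ -48.2, y ≈ -32.4 km.
Check against CMB (with the unrounded x, y): √((x + 73.2)²+(y + 72.9)²) = 47.59 ≈ 47.60 km. ✓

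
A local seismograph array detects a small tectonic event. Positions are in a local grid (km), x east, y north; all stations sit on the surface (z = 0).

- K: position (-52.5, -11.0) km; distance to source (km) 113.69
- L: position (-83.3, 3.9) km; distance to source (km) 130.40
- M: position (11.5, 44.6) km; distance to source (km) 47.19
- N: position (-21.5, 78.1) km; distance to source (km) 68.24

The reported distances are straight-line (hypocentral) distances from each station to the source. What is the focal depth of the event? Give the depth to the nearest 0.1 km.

z ≈ 42.4 km

Each station gives a sphere (x−x_i)² + (y−y_i)² + z² = d_i² (stations at z=0).
Subtracting the K sphere from L and M: z² cancels, leaving linear equations in x and y:
-61.6 x + 29.8 y = -1.89
128.0 x + 111.2 y = 9942.68
Solving: x ≈ 27.803, y ≈ 57.409 km (keep extra digits for the depth step; rounded: 27.8, 57.4).
Then from the K sphere: z² = 113.69² − (x + 52.5)² − (y + 11.0)² with x = 27.803, y = 57.409, so z ≈ 42.392 ≈ 42.4 km.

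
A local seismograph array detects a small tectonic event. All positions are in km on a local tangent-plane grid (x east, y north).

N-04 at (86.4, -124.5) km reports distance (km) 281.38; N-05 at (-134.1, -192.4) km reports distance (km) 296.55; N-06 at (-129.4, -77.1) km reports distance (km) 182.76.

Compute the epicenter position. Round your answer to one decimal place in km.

(-83.5, 99.8)

Circle about each station: (x − 86.4)² + (y + 124.5)² = 281.38²; (x + 134.1)² + (y + 192.4)² = 296.55²; (x + 129.4)² + (y + 77.1)² = 182.76².
Subtracting the N-04 equation from the N-05 and N-06 equations removes the quadratic terms:
-441.0 x − 135.8 y = 23268.16
-431.6 x + 94.8 y = 45497.05
Solving the 2×2 system: x ≈ -83.5, y ≈ 99.8 km.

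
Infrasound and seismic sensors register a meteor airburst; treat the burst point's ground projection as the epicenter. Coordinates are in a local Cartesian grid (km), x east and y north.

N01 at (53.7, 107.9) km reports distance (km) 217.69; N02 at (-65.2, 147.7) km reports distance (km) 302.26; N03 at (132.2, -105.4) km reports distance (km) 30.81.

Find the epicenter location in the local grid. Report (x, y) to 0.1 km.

Circle about each station: (x − 53.7)² + (y − 107.9)² = 217.69²; (x + 65.2)² + (y − 147.7)² = 302.26²; (x − 132.2)² + (y + 105.4)² = 30.81².
Subtracting the N01 equation from the N02 and N03 equations removes the quadratic terms:
-237.8 x + 79.6 y = -32431.94
157.0 x − 426.6 y = 60499.58
Solving the 2×2 system: x ≈ 101.4, y ≈ -104.5 km.
Check against N01 (with the unrounded x, y): √((x − 53.7)²+(y − 107.9)²) = 217.69 ≈ 217.69 km. ✓

(101.4, -104.5)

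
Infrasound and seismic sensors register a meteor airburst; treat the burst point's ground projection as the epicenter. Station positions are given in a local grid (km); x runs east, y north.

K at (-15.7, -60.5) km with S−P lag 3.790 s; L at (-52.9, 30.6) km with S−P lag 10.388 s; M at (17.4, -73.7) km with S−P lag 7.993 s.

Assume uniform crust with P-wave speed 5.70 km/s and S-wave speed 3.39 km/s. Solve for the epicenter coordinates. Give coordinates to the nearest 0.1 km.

-47.1 km east, -56.1 km north

Distance from S−P lag: d = Δt · v_P v_S / (v_P − v_S) = Δt · (5.70·3.39)/(5.70−3.39) ≈ 8.3649·Δt.
So d_K = 31.70, d_L = 86.89, d_M = 66.86 km.
Circle about each station: (x + 15.7)² + (y + 60.5)² = 31.70²; (x + 52.9)² + (y − 30.6)² = 86.89²; (x − 17.4)² + (y + 73.7)² = 66.86².
Subtracting the K equation from the L and M equations removes the quadratic terms:
-74.4 x + 182.2 y = -6716.95
66.2 x − 26.4 y = -1637.66
Solving the 2×2 system: x ≈ -47.1, y ≈ -56.1 km.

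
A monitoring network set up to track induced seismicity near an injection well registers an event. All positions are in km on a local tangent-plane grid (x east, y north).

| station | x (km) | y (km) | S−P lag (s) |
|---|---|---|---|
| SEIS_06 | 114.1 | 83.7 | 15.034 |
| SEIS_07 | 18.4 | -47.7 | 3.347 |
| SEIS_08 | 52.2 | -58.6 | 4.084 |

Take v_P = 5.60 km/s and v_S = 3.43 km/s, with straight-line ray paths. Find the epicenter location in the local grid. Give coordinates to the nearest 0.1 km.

x ≈ 37.9 km, y ≈ -25.4 km

Distance from S−P lag: d = Δt · v_P v_S / (v_P − v_S) = Δt · (5.60·3.43)/(5.60−3.43) ≈ 8.8516·Δt.
So d_SEIS_06 = 133.08, d_SEIS_07 = 29.63, d_SEIS_08 = 36.15 km.
Circle about each station: (x − 114.1)² + (y − 83.7)² = 133.08²; (x − 18.4)² + (y + 47.7)² = 29.63²; (x − 52.2)² + (y + 58.6)² = 36.15².
Subtracting the SEIS_06 equation from the SEIS_07 and SEIS_08 equations removes the quadratic terms:
-191.4 x − 262.8 y = -578.30
-123.8 x − 284.6 y = 2537.76
Solving the 2×2 system: x ≈ 37.9, y ≈ -25.4 km.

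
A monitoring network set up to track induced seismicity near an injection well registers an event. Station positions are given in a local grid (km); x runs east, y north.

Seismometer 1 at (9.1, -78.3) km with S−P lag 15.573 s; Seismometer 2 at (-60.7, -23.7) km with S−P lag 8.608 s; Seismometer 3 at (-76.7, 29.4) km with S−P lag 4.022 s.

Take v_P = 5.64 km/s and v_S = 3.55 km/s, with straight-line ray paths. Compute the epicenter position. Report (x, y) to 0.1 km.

-51.1 km east, 58.2 km north

Distance from S−P lag: d = Δt · v_P v_S / (v_P − v_S) = Δt · (5.64·3.55)/(5.64−3.55) ≈ 9.5799·Δt.
So d_Seismometer 1 = 149.19, d_Seismometer 2 = 82.46, d_Seismometer 3 = 38.53 km.
Circle about each station: (x − 9.1)² + (y + 78.3)² = 149.19²; (x + 60.7)² + (y + 23.7)² = 82.46²; (x + 76.7)² + (y − 29.4)² = 38.53².
Subtracting pairs of circle equations eliminates x²+y² and gives linear equations (the radical axes):
-139.6 x + 109.2 y = 13490.48
-171.6 x + 215.4 y = 21306.65
Solving the 2×2 system: x ≈ -51.1, y ≈ 58.2 km.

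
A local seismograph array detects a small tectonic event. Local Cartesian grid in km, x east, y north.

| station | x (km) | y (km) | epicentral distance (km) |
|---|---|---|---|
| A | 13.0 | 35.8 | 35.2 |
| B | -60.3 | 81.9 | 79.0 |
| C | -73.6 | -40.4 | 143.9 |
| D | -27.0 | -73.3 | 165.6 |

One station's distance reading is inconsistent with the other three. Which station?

D

Solve using three stations at a time. Using A, B, C (subtract circle equations pairwise → linear system) gives (x, y) ≈ (17.9, 70.7).
Distances from that point to each station vs reported:
  A: calculated 35.2 vs reported 35.2 → residual 0.0 km
  B: calculated 79.0 vs reported 79.0 → residual 0.0 km
  C: calculated 143.9 vs reported 143.9 → residual 0.0 km
  D: calculated 150.8 vs reported 165.6 → residual 14.8 km
A, B, C are mutually consistent (residuals ≈ 0); D is off by 14.8 km.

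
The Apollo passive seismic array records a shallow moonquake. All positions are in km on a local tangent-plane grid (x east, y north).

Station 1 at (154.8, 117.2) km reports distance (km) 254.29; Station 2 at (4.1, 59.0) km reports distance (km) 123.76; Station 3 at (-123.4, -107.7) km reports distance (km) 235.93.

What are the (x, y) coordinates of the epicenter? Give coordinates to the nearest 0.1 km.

-99.3 km east, 127.0 km north

Circle about each station: (x − 154.8)² + (y − 117.2)² = 254.29²; (x − 4.1)² + (y − 59.0)² = 123.76²; (x + 123.4)² + (y + 107.7)² = 235.93².
Subtracting pairs of circle equations eliminates x²+y² and gives linear equations (the radical axes):
-301.4 x − 116.4 y = 15145.80
-556.4 x − 449.8 y = -1871.59
Solving the 2×2 system: x ≈ -99.3, y ≈ 127.0 km.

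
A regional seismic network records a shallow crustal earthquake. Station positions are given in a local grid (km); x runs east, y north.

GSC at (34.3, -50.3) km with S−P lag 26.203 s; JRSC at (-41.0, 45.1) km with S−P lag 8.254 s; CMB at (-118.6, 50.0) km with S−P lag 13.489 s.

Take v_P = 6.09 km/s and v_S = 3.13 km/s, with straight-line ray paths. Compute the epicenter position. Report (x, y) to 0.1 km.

-46.2 km east, 98.0 km north

Distance from S−P lag: d = Δt · v_P v_S / (v_P − v_S) = Δt · (6.09·3.13)/(6.09−3.13) ≈ 6.4398·Δt.
So d_GSC = 168.74, d_JRSC = 53.15, d_CMB = 86.87 km.
Circle about each station: (x − 34.3)² + (y + 50.3)² = 168.74²; (x + 41.0)² + (y − 45.1)² = 53.15²; (x + 118.6)² + (y − 50.0)² = 86.87².
Subtracting pairs of circle equations eliminates x²+y² and gives linear equations (the radical axes):
-150.6 x + 190.8 y = 25656.70
-305.8 x + 200.6 y = 33786.17
Solving the 2×2 system: x ≈ -46.2, y ≈ 98.0 km.
Check against GSC (with the unrounded x, y): √((x − 34.3)²+(y + 50.3)²) = 168.74 ≈ 168.74 km. ✓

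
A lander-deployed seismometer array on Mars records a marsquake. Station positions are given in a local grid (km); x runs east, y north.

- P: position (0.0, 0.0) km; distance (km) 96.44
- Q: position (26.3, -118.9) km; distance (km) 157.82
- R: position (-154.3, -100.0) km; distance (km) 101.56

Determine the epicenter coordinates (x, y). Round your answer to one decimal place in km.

x ≈ -94.8 km, y ≈ -17.7 km

Circle about each station: x² + y² = 96.44²; (x − 26.3)² + (y + 118.9)² = 157.82²; (x + 154.3)² + (y + 100.0)² = 101.56².
Subtracting the P equation from the Q and R equations removes the quadratic terms:
52.6 x − 237.8 y = -777.58
-308.6 x − 200.0 y = 32794.73
Solving the 2×2 system: x ≈ -94.8, y ≈ -17.7 km.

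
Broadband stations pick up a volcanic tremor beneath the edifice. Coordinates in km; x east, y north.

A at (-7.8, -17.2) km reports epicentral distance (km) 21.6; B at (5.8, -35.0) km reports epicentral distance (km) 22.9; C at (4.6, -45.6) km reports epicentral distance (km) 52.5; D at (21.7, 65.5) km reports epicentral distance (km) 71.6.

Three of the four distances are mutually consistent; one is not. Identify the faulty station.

B

Solve using three stations at a time. Using A, C, D (subtract circle equations pairwise → linear system) gives (x, y) ≈ (-14.1, 3.5).
Distances from that point to each station vs reported:
  A: calculated 21.6 vs reported 21.6 → residual 0.0 km
  B: calculated 43.3 vs reported 22.9 → residual 20.4 km
  C: calculated 52.5 vs reported 52.5 → residual 0.0 km
  D: calculated 71.6 vs reported 71.6 → residual 0.0 km
A, C, D are mutually consistent (residuals ≈ 0); B is off by 20.4 km.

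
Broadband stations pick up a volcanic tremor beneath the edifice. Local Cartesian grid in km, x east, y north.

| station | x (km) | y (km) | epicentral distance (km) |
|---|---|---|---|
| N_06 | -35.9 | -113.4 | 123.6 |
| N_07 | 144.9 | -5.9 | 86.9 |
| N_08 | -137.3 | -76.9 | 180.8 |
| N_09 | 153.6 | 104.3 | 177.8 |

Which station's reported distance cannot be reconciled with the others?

N_08

Solve using three stations at a time. Using N_06, N_07, N_09 (subtract circle equations pairwise → linear system) gives (x, y) ≈ (72.5, -53.9).
Distances from that point to each station vs reported:
  N_06: calculated 123.6 vs reported 123.6 → residual 0.0 km
  N_07: calculated 86.9 vs reported 86.9 → residual 0.0 km
  N_08: calculated 211.0 vs reported 180.8 → residual 30.2 km
  N_09: calculated 177.8 vs reported 177.8 → residual 0.0 km
N_06, N_07, N_09 are mutually consistent (residuals ≈ 0); N_08 is off by 30.2 km.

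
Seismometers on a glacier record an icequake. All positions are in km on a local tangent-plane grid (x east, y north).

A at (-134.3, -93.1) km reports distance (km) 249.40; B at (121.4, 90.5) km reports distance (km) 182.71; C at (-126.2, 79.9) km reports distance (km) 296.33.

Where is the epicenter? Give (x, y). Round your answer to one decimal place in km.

Circle about each station: (x + 134.3)² + (y + 93.1)² = 249.40²; (x − 121.4)² + (y − 90.5)² = 182.71²; (x + 126.2)² + (y − 79.9)² = 296.33².
Subtracting the A equation from the B and C equations removes the quadratic terms:
511.4 x + 367.2 y = 25041.53
16.2 x + 346.0 y = -30004.76
Solving the 2×2 system: x ≈ 115.1, y ≈ -92.1 km.

(115.1, -92.1)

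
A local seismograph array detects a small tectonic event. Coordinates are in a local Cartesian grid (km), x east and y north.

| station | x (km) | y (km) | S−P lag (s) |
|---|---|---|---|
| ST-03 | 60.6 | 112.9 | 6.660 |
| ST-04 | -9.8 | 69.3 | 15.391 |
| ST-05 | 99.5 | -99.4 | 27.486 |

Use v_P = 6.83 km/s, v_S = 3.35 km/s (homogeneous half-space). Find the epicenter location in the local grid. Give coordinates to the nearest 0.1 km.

(90.7, 81.1)

Distance from S−P lag: d = Δt · v_P v_S / (v_P − v_S) = Δt · (6.83·3.35)/(6.83−3.35) ≈ 6.5749·Δt.
So d_ST-03 = 43.79, d_ST-04 = 101.19, d_ST-05 = 180.72 km.
Circle about each station: (x − 60.6)² + (y − 112.9)² = 43.79²; (x + 9.8)² + (y − 69.3)² = 101.19²; (x − 99.5)² + (y + 99.4)² = 180.72².
Subtracting the ST-03 equation from the ST-04 and ST-05 equations removes the quadratic terms:
-140.8 x − 87.2 y = -19842.09
77.8 x − 424.6 y = -27380.31
Solving the 2×2 system: x ≈ 90.7, y ≈ 81.1 km.
Check against ST-03 (with the unrounded x, y): √((x − 60.6)²+(y − 112.9)²) = 43.78 ≈ 43.79 km. ✓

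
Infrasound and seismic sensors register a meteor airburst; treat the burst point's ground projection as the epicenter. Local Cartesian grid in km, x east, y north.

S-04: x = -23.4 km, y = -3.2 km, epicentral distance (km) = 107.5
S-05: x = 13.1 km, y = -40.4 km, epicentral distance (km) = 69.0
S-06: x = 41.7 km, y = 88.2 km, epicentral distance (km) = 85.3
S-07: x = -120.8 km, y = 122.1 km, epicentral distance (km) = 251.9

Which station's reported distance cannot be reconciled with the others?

Solve using three stations at a time. Using S-04, S-05, S-07 (subtract circle equations pairwise → linear system) gives (x, y) ≈ (80.9, -28.7).
Distances from that point to each station vs reported:
  S-04: calculated 107.3 vs reported 107.5 → residual 0.2 km
  S-05: calculated 68.8 vs reported 69.0 → residual 0.2 km
  S-06: calculated 123.3 vs reported 85.3 → residual 38.0 km
  S-07: calculated 251.8 vs reported 251.9 → residual 0.1 km
S-04, S-05, S-07 are mutually consistent (residuals ≈ 0); S-06 is off by 38.0 km.

S-06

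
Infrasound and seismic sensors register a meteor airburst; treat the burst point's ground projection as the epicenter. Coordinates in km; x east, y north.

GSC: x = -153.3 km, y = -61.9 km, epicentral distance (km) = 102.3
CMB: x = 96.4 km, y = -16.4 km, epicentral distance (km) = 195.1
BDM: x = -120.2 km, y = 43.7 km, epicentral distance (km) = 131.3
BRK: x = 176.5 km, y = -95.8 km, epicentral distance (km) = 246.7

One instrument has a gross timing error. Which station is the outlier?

Solve using three stations at a time. Using GSC, CMB, BRK (subtract circle equations pairwise → linear system) gives (x, y) ≈ (-69.0, -119.8).
Distances from that point to each station vs reported:
  GSC: calculated 102.3 vs reported 102.3 → residual 0.0 km
  CMB: calculated 195.1 vs reported 195.1 → residual 0.0 km
  BDM: calculated 171.3 vs reported 131.3 → residual 40.0 km
  BRK: calculated 246.7 vs reported 246.7 → residual 0.0 km
GSC, CMB, BRK are mutually consistent (residuals ≈ 0); BDM is off by 40.0 km.

BDM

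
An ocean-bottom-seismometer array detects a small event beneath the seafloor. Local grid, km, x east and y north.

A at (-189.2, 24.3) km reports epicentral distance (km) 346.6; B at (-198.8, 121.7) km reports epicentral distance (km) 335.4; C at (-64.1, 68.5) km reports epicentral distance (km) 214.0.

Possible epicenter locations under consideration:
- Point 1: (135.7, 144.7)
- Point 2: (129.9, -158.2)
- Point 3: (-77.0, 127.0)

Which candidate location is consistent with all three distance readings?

For each candidate, compare |candidate − station| to the reported distance:
Point 1: residuals A 0.1, B 0.1, C 0.2 → max 0.2 km
Point 2: residuals A 21.0, B 96.3, C 84.4 → max 96.3 km
Point 3: residuals A 194.5, B 213.5, C 154.1 → max 213.5 km
Only Point 1 has all residuals ≈ 0.

Point 1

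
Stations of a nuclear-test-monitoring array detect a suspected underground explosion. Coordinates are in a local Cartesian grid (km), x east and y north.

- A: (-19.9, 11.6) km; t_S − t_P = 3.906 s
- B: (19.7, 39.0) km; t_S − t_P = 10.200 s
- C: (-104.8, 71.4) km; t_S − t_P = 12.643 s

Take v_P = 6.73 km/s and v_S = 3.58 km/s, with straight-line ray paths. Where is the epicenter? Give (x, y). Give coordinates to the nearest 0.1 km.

Distance from S−P lag: d = Δt · v_P v_S / (v_P − v_S) = Δt · (6.73·3.58)/(6.73−3.58) ≈ 7.6487·Δt.
So d_A = 29.88, d_B = 78.02, d_C = 96.70 km.
Circle about each station: (x + 19.9)² + (y − 11.6)² = 29.88²; (x − 19.7)² + (y − 39.0)² = 78.02²; (x + 104.8)² + (y − 71.4)² = 96.70².
Subtracting pairs of circle equations eliminates x²+y² and gives linear equations (the radical axes):
79.2 x + 54.8 y = -3815.79
-169.8 x + 119.6 y = 7092.35
Solving the 2×2 system: x ≈ -45.0, y ≈ -4.6 km.

x ≈ -45.0 km, y ≈ -4.6 km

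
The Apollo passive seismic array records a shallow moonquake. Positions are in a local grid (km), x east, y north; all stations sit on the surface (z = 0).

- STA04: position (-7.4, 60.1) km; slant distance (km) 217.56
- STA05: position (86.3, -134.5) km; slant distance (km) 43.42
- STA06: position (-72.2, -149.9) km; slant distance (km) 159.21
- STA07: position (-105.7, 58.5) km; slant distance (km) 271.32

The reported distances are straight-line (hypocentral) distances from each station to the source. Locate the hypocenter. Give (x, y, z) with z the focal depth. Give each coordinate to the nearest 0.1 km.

(80.3, -134.3, 43.0)

Each station gives a sphere (x−x_i)² + (y−y_i)² + z² = d_i² (stations at z=0).
Subtracting the STA04 sphere from STA05 and STA06: z² cancels, leaving linear equations in x and y:
187.4 x − 389.2 y = 67318.23
-129.6 x − 420.0 y = 46000.61
Solving: x ≈ 80.297, y ≈ -134.303 km (keep extra digits for the depth step; rounded: 80.3, -134.3).
Then from the STA04 sphere: z² = 217.56² − (x + 7.4)² − (y − 60.1)² with x = 80.297, y = -134.303, so z ≈ 43.001 ≈ 43.0 km.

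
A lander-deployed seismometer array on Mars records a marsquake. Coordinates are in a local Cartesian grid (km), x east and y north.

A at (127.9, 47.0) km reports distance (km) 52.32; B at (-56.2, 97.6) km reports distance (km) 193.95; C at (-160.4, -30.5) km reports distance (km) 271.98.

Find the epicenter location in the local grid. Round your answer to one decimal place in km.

110.1 km east, -2.2 km north

Circle about each station: (x − 127.9)² + (y − 47.0)² = 52.32²; (x + 56.2)² + (y − 97.6)² = 193.95²; (x + 160.4)² + (y + 30.5)² = 271.98².
Subtracting the A equation from the B and C equations removes the quadratic terms:
-368.2 x + 101.2 y = -40762.43
-576.6 x − 155.0 y = -63144.74
Solving the 2×2 system: x ≈ 110.1, y ≈ -2.2 km.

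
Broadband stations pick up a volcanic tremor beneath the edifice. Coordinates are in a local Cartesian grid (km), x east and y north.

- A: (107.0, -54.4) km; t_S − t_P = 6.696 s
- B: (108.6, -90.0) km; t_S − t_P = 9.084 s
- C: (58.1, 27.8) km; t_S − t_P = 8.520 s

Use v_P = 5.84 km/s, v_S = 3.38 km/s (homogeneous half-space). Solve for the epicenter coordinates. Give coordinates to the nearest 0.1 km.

Distance from S−P lag: d = Δt · v_P v_S / (v_P − v_S) = Δt · (5.84·3.38)/(5.84−3.38) ≈ 8.0241·Δt.
So d_A = 53.73, d_B = 72.89, d_C = 68.37 km.
Circle about each station: (x − 107.0)² + (y + 54.4)² = 53.73²; (x − 108.6)² + (y + 90.0)² = 72.89²; (x − 58.1)² + (y − 27.8)² = 68.37².
Subtracting the A equation from the B and C equations removes the quadratic terms:
3.2 x − 71.2 y = 3059.56
-97.8 x + 164.4 y = -12047.45
Solving the 2×2 system: x ≈ 55.1, y ≈ -40.5 km.

55.1 km east, -40.5 km north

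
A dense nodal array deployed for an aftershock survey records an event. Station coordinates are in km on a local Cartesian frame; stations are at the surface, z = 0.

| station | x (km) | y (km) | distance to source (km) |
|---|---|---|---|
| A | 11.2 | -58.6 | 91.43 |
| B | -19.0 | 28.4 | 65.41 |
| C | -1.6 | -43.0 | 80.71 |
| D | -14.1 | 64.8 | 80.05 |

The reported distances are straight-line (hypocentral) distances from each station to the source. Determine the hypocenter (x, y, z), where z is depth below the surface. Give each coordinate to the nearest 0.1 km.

x ≈ 11.2 km, y ≈ 13.6 km, depth ≈ 56.1 km

Each station gives a sphere (x−x_i)² + (y−y_i)² + z² = d_i² (stations at z=0).
Subtracting the A sphere from B and C: z² cancels, leaving linear equations in x and y:
-60.4 x + 174.0 y = 1689.14
-25.6 x + 31.2 y = 137.50
Solving: x ≈ 11.197, y ≈ 13.595 km (keep extra digits for the depth step; rounded: 11.2, 13.6).
Then from the A sphere: z² = 91.43² − (x − 11.2)² − (y + 58.6)² with x = 11.197, y = 13.595, so z ≈ 56.101 ≈ 56.1 km.
Check against D (with the unrounded solution): distance 80.06 ≈ 80.05 km. ✓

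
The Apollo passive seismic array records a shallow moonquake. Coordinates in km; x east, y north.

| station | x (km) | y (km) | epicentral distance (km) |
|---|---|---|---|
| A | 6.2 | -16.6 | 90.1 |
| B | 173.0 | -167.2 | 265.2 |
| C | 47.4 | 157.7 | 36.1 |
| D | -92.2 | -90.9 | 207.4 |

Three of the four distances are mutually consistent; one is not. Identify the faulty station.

C

Solve using three stations at a time. Using A, B, D (subtract circle equations pairwise → linear system) gives (x, y) ≈ (44.7, 64.9).
Distances from that point to each station vs reported:
  A: calculated 90.2 vs reported 90.1 → residual 0.1 km
  B: calculated 265.2 vs reported 265.2 → residual 0.0 km
  C: calculated 92.8 vs reported 36.1 → residual 56.7 km
  D: calculated 207.4 vs reported 207.4 → residual 0.0 km
A, B, D are mutually consistent (residuals ≈ 0); C is off by 56.7 km.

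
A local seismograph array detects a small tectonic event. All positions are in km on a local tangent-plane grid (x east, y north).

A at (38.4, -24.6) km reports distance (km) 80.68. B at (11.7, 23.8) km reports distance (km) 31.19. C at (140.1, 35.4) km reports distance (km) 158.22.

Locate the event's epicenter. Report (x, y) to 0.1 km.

Circle about each station: (x − 38.4)² + (y + 24.6)² = 80.68²; (x − 11.7)² + (y − 23.8)² = 31.19²; (x − 140.1)² + (y − 35.4)² = 158.22².
Subtracting the A equation from the B and C equations removes the quadratic terms:
-53.4 x + 96.8 y = 4160.06
203.4 x + 120.0 y = 277.14
Solving the 2×2 system: x ≈ -18.1, y ≈ 33.0 km.

x ≈ -18.1 km, y ≈ 33.0 km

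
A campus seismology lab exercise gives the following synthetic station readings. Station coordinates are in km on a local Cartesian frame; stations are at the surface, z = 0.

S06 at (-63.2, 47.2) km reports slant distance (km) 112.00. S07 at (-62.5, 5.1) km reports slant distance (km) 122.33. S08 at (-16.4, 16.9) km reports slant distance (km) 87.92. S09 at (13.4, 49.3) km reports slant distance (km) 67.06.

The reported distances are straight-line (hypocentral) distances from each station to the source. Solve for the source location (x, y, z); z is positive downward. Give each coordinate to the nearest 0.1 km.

Each station gives a sphere (x−x_i)² + (y−y_i)² + z² = d_i² (stations at z=0).
Subtracting the S06 sphere from S07 and S08: z² cancels, leaving linear equations in x and y:
1.4 x − 84.2 y = -4710.45
93.6 x − 60.6 y = -853.44
Solving: x ≈ 27.397, y ≈ 56.399 km (keep extra digits for the depth step; rounded: 27.4, 56.4).
Then from the S06 sphere: z² = 112.00² − (x + 63.2)² − (y − 47.2)² with x = 27.397, y = 56.399, so z ≈ 65.204 ≈ 65.2 km.

x ≈ 27.4 km, y ≈ 56.4 km, depth ≈ 65.2 km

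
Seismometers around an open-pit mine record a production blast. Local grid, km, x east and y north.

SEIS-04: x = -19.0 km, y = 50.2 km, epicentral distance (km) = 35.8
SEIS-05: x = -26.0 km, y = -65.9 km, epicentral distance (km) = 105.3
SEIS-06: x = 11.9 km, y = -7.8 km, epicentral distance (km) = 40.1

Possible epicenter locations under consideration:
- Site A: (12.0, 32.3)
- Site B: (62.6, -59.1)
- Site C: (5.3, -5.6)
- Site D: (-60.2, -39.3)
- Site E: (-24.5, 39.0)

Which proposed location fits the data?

Site A

For each candidate, compare |candidate − station| to the reported distance:
Site A: residuals SEIS-04 0.0, SEIS-05 0.0, SEIS-06 0.0 → max 0.0 km
Site B: residuals SEIS-04 100.6, SEIS-05 16.4, SEIS-06 32.0 → max 100.6 km
Site C: residuals SEIS-04 25.1, SEIS-05 37.4, SEIS-06 33.1 → max 37.4 km
Site D: residuals SEIS-04 62.7, SEIS-05 62.0, SEIS-06 38.6 → max 62.7 km
Site E: residuals SEIS-04 23.3, SEIS-05 0.4, SEIS-06 19.2 → max 23.3 km
Only Site A has all residuals ≈ 0.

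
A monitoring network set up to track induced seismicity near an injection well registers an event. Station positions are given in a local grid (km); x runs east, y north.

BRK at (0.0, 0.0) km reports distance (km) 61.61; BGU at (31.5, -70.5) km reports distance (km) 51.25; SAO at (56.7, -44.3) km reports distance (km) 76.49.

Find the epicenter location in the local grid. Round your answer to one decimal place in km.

Circle about each station: x² + y² = 61.61²; (x − 31.5)² + (y + 70.5)² = 51.25²; (x − 56.7)² + (y + 44.3)² = 76.49².
Subtracting the BRK equation from the BGU and SAO equations removes the quadratic terms:
63.0 x − 141.0 y = 7131.73
113.4 x − 88.6 y = 3122.45
Solving the 2×2 system: x ≈ -18.4, y ≈ -58.8 km.
Check against BRK (with the unrounded x, y): √(x²+y²) = 61.62 ≈ 61.61 km. ✓

x ≈ -18.4 km, y ≈ -58.8 km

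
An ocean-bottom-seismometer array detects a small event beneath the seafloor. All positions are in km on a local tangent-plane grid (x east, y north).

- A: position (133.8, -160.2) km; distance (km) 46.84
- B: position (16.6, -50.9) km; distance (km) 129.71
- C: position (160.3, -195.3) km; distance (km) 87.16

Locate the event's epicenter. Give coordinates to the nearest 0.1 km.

Circle about each station: (x − 133.8)² + (y + 160.2)² = 46.84²; (x − 16.6)² + (y + 50.9)² = 129.71²; (x − 160.3)² + (y + 195.3)² = 87.16².
Subtracting the A equation from the B and C equations removes the quadratic terms:
-234.4 x + 218.6 y = -55330.81
53.0 x − 70.2 y = 14868.82
Solving the 2×2 system: x ≈ 130.2, y ≈ -113.5 km.

130.2 km east, -113.5 km north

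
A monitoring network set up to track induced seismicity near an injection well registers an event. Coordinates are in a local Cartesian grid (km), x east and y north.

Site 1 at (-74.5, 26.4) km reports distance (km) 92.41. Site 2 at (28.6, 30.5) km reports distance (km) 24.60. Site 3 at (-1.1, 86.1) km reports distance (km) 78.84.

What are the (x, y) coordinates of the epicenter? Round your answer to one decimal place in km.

(16.3, 9.2)

Circle about each station: (x + 74.5)² + (y − 26.4)² = 92.41²; (x − 28.6)² + (y − 30.5)² = 24.60²; (x + 1.1)² + (y − 86.1)² = 78.84².
Subtracting the Site 1 equation from the Site 2 and Site 3 equations removes the quadratic terms:
206.2 x + 8.2 y = 3435.45
146.8 x + 119.4 y = 3491.07
Solving the 2×2 system: x ≈ 16.3, y ≈ 9.2 km.
Check against Site 1 (with the unrounded x, y): √((x + 74.5)²+(y − 26.4)²) = 92.41 ≈ 92.41 km. ✓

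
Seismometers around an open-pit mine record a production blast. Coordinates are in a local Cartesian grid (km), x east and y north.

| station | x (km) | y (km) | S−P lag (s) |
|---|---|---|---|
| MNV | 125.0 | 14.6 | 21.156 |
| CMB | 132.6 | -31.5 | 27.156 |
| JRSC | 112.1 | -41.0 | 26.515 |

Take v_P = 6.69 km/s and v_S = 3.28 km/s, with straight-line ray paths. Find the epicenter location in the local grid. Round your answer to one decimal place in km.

(22.5, 104.2)

Distance from S−P lag: d = Δt · v_P v_S / (v_P − v_S) = Δt · (6.69·3.28)/(6.69−3.28) ≈ 6.4350·Δt.
So d_MNV = 136.14, d_CMB = 174.75, d_JRSC = 170.62 km.
Circle about each station: (x − 125.0)² + (y − 14.6)² = 136.14²; (x − 132.6)² + (y + 31.5)² = 174.75²; (x − 112.1)² + (y + 41.0)² = 170.62².
Subtracting the MNV equation from the CMB and JRSC equations removes the quadratic terms:
15.2 x − 92.2 y = -9266.61
-25.8 x − 111.2 y = -12167.83
Solving the 2×2 system: x ≈ 22.5, y ≈ 104.2 km.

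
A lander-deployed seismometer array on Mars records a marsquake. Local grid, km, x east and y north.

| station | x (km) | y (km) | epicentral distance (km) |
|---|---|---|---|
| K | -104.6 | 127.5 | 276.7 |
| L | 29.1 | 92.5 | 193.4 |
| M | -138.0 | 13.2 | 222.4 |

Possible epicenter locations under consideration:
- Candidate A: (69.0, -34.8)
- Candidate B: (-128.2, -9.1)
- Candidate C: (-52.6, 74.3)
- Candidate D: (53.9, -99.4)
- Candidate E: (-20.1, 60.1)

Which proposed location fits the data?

Candidate D

For each candidate, compare |candidate − station| to the reported distance:
Candidate A: residuals K 39.0, L 60.0, M 9.9 → max 60.0 km
Candidate B: residuals K 138.1, L 6.1, M 198.0 → max 198.0 km
Candidate C: residuals K 202.3, L 109.7, M 117.4 → max 202.3 km
Candidate D: residuals K 0.1, L 0.1, M 0.1 → max 0.1 km
Candidate E: residuals K 168.6, L 134.5, M 95.5 → max 168.6 km
Only Candidate D has all residuals ≈ 0.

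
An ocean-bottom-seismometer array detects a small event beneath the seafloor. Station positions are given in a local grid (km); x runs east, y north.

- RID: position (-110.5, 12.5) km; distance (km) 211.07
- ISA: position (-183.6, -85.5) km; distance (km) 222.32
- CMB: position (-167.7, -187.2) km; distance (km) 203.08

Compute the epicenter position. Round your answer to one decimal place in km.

Circle about each station: (x + 110.5)² + (y − 12.5)² = 211.07²; (x + 183.6)² + (y + 85.5)² = 222.32²; (x + 167.7)² + (y + 187.2)² = 203.08².
Subtracting pairs of circle equations eliminates x²+y² and gives linear equations (the radical axes):
-146.2 x − 196.0 y = 23777.07
-114.4 x − 399.4 y = 54109.69
Solving the 2×2 system: x ≈ 30.8, y ≈ -144.3 km.

x ≈ 30.8 km, y ≈ -144.3 km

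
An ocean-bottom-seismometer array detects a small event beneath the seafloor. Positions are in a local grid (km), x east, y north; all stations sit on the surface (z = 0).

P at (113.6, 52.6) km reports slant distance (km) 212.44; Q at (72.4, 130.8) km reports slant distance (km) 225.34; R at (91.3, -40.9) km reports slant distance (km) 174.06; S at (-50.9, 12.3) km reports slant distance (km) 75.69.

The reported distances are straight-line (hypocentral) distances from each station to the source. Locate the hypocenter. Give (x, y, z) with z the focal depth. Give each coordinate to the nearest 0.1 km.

x ≈ -72.7 km, y ≈ -31.7 km, depth ≈ 57.6 km

Each station gives a sphere (x−x_i)² + (y−y_i)² + z² = d_i² (stations at z=0).
Subtracting the P sphere from Q and R: z² cancels, leaving linear equations in x and y:
-82.4 x + 156.4 y = 1031.32
-44.6 x − 187.0 y = 9170.65
Solving: x ≈ -72.692, y ≈ -31.704 km (keep extra digits for the depth step; rounded: -72.7, -31.7).
Then from the P sphere: z² = 212.44² − (x − 113.6)² − (y − 52.6)² with x = -72.692, y = -31.704, so z ≈ 57.610 ≈ 57.6 km.
Check against S (with the unrounded solution): distance 75.70 ≈ 75.69 km. ✓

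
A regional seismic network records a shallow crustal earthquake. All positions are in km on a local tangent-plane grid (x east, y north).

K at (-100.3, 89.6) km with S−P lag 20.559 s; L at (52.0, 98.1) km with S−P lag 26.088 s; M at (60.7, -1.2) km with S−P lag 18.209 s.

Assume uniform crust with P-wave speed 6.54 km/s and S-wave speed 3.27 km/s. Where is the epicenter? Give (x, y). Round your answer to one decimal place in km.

Distance from S−P lag: d = Δt · v_P v_S / (v_P − v_S) = Δt · (6.54·3.27)/(6.54−3.27) ≈ 6.5400·Δt.
So d_K = 134.46, d_L = 170.62, d_M = 119.09 km.
Circle about each station: (x + 100.3)² + (y − 89.6)² = 134.46²; (x − 52.0)² + (y − 98.1)² = 170.62²; (x − 60.7)² + (y + 1.2)² = 119.09².
Subtracting pairs of circle equations eliminates x²+y² and gives linear equations (the radical axes):
304.6 x + 17.0 y = -16792.33
322.0 x − 181.6 y = -10505.26
Solving the 2×2 system: x ≈ -53.1, y ≈ -36.3 km.

-53.1 km east, -36.3 km north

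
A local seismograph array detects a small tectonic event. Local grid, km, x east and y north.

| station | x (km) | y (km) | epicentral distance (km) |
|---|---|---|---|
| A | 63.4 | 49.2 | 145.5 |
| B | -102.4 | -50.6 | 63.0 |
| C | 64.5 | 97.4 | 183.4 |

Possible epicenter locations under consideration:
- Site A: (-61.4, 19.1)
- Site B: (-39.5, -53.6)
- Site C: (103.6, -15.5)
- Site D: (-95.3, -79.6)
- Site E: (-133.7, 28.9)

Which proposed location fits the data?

Site B

For each candidate, compare |candidate − station| to the reported distance:
Site A: residuals A 17.1, B 17.9, C 35.1 → max 35.1 km
Site B: residuals A 0.0, B 0.0, C 0.1 → max 0.1 km
Site C: residuals A 69.3, B 146.0, C 63.9 → max 146.0 km
Site D: residuals A 58.9, B 33.1, C 55.1 → max 58.9 km
Site E: residuals A 52.6, B 22.4, C 26.3 → max 52.6 km
Only Site B has all residuals ≈ 0.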